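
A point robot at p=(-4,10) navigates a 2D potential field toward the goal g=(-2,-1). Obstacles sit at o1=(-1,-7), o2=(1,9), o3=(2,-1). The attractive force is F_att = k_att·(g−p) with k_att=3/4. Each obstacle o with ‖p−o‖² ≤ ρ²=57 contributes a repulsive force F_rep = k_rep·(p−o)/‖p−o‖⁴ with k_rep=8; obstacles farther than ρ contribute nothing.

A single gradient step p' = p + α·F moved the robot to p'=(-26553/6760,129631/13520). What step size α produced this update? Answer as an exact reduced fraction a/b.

α = 1/20

F_att = 3/4·(g−p) = 3/4·(2,-11) = (1.5000,-8.2500)
o1: d²=298 > ρ²=57 → inactive
o2: d²=26 ≤ ρ²=57; F_rep = 8·(-5,1)/26² = (-0.0592,0.0118)
o3: d²=157 > ρ²=57 → inactive
F = F_att + ΣF_rep = (1.4408,-8.2382)
Δp = p'−p = (0.0720,-0.4119); α = Δx/Fx = (487/6760) / (487/338) = 1/20
check: Δy/Fy = (-5569/13520) / (-5569/676) = 1/20 ✓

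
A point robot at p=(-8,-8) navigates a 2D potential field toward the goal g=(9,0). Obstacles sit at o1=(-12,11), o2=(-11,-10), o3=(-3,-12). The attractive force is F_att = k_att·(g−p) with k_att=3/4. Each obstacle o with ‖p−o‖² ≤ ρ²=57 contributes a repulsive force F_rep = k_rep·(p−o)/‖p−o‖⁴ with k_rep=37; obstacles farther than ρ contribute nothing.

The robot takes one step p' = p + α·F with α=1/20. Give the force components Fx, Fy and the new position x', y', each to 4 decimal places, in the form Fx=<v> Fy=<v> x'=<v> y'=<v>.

Fx=13.2968 Fy=6.5259 x'=-7.3352 y'=-7.6737

F_att = 3/4·(g−p) = 3/4·(17,8) = (12.7500,6.0000)
o1: d²=377 > ρ²=57 → inactive
o2: d²=13 ≤ ρ²=57; F_rep = 37·(3,2)/13² = (0.6568,0.4379)
o3: d²=41 ≤ ρ²=57; F_rep = 37·(-5,4)/41² = (-0.1101,0.0880)
F = F_att + ΣF_rep = (13.2968,6.5259)
p' = p + 1/20·F = (-7.3352,-7.6737)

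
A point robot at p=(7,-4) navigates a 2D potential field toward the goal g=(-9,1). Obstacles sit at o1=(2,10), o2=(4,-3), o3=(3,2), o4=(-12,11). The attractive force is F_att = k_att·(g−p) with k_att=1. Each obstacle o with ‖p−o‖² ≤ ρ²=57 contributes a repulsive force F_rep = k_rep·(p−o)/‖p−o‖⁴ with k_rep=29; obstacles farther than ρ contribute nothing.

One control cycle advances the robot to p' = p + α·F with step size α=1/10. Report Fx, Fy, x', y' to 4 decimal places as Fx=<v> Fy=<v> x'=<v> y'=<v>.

F_att = 1·(g−p) = 1·(-16,5) = (-16.0000,5.0000)
o1: d²=221 > ρ²=57 → inactive
o2: d²=10 ≤ ρ²=57; F_rep = 29·(3,-1)/10² = (0.8700,-0.2900)
o3: d²=52 ≤ ρ²=57; F_rep = 29·(4,-6)/52² = (0.0429,-0.0643)
o4: d²=586 > ρ²=57 → inactive
F = F_att + ΣF_rep = (-15.0871,4.6457)
p' = p + 1/10·F = (5.4913,-3.5354)

Fx=-15.0871 Fy=4.6457 x'=5.4913 y'=-3.5354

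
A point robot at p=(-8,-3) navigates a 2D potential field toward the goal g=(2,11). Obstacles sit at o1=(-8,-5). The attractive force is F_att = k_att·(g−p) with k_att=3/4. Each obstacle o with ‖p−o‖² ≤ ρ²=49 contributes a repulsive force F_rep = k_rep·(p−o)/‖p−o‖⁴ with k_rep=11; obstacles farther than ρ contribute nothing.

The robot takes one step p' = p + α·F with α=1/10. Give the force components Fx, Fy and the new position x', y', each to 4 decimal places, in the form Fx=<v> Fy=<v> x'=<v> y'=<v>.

F_att = 3/4·(g−p) = 3/4·(10,14) = (7.5000,10.5000)
o1: d²=4 ≤ ρ²=49; F_rep = 11·(0,2)/4² = (0.0000,1.3750)
F = F_att + ΣF_rep = (7.5000,11.8750)
p' = p + 1/10·F = (-7.2500,-1.8125)

Fx=7.5000 Fy=11.8750 x'=-7.2500 y'=-1.8125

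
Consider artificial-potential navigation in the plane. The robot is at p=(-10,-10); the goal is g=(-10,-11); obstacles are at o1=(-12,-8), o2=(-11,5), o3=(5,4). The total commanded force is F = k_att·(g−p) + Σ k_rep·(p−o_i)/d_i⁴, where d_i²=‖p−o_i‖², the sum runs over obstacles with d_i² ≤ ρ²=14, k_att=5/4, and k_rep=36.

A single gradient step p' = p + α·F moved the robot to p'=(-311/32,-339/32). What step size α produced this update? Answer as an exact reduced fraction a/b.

F_att = 5/4·(g−p) = 5/4·(0,-1) = (0.0000,-1.2500)
o1: d²=8 ≤ ρ²=14; F_rep = 36·(2,-2)/8² = (1.1250,-1.1250)
o2: d²=226 > ρ²=14 → inactive
o3: d²=421 > ρ²=14 → inactive
F = F_att + ΣF_rep = (1.1250,-2.3750)
Δp = p'−p = (0.2812,-0.5938); α = Δx/Fx = (9/32) / (9/8) = 1/4
check: Δy/Fy = (-19/32) / (-19/8) = 1/4 ✓

α = 1/4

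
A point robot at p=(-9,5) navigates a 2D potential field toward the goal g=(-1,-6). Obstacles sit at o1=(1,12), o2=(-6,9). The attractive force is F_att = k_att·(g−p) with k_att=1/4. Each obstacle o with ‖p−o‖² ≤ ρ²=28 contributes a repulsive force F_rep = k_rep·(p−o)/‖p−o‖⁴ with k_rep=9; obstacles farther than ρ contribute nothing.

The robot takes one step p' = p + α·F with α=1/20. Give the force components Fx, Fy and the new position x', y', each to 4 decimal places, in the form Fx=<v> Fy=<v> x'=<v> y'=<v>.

F_att = 1/4·(g−p) = 1/4·(8,-11) = (2.0000,-2.7500)
o1: d²=149 > ρ²=28 → inactive
o2: d²=25 ≤ ρ²=28; F_rep = 9·(-3,-4)/25² = (-0.0432,-0.0576)
F = F_att + ΣF_rep = (1.9568,-2.8076)
p' = p + 1/20·F = (-8.9022,4.8596)

Fx=1.9568 Fy=-2.8076 x'=-8.9022 y'=4.8596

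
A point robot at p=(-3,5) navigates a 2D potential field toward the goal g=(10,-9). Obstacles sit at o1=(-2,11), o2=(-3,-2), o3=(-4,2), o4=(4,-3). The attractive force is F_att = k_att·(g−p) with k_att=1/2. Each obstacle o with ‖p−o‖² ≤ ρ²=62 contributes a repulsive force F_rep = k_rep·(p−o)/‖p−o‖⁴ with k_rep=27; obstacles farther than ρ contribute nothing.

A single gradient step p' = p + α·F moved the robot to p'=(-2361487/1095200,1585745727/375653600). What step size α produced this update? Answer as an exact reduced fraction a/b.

F_att = 1/2·(g−p) = 1/2·(13,-14) = (6.5000,-7.0000)
o1: d²=37 ≤ ρ²=62; F_rep = 27·(-1,-6)/37² = (-0.0197,-0.1183)
o2: d²=49 ≤ ρ²=62; F_rep = 27·(0,7)/49² = (0.0000,0.0787)
o3: d²=10 ≤ ρ²=62; F_rep = 27·(1,3)/10² = (0.2700,0.8100)
o4: d²=113 > ρ²=62 → inactive
F = F_att + ΣF_rep = (6.7503,-6.2296)
Δp = p'−p = (0.8438,-0.7787); α = Δx/Fx = (924113/1095200) / (924113/136900) = 1/8
check: Δy/Fy = (-292522273/375653600) / (-292522273/46956700) = 1/8 ✓

α = 1/8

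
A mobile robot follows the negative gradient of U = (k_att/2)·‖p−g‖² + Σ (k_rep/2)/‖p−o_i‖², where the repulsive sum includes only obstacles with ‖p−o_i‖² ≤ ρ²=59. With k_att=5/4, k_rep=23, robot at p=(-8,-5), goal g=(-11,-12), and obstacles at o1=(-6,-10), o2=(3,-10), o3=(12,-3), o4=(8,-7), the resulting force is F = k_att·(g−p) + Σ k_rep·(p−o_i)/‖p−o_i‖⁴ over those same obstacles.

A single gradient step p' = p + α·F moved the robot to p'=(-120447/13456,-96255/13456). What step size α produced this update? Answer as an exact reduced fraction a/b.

F_att = 5/4·(g−p) = 5/4·(-3,-7) = (-3.7500,-8.7500)
o1: d²=29 ≤ ρ²=59; F_rep = 23·(-2,5)/29² = (-0.0547,0.1367)
o2: d²=146 > ρ²=59 → inactive
o3: d²=404 > ρ²=59 → inactive
o4: d²=260 > ρ²=59 → inactive
F = F_att + ΣF_rep = (-3.8047,-8.6133)
Δp = p'−p = (-0.9512,-2.1533); α = Δx/Fx = (-12799/13456) / (-12799/3364) = 1/4
check: Δy/Fy = (-28975/13456) / (-28975/3364) = 1/4 ✓

α = 1/4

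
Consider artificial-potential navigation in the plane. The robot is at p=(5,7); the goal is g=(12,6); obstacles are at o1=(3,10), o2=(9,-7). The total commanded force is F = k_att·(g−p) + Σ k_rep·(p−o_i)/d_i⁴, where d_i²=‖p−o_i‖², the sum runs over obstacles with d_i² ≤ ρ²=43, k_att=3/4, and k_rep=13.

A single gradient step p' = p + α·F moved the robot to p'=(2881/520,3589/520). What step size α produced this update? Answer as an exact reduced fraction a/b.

F_att = 3/4·(g−p) = 3/4·(7,-1) = (5.2500,-0.7500)
o1: d²=13 ≤ ρ²=43; F_rep = 13·(2,-3)/13² = (0.1538,-0.2308)
o2: d²=212 > ρ²=43 → inactive
F = F_att + ΣF_rep = (5.4038,-0.9808)
Δp = p'−p = (0.5404,-0.0981); α = Δx/Fx = (281/520) / (281/52) = 1/10
check: Δy/Fy = (-51/520) / (-51/52) = 1/10 ✓

α = 1/10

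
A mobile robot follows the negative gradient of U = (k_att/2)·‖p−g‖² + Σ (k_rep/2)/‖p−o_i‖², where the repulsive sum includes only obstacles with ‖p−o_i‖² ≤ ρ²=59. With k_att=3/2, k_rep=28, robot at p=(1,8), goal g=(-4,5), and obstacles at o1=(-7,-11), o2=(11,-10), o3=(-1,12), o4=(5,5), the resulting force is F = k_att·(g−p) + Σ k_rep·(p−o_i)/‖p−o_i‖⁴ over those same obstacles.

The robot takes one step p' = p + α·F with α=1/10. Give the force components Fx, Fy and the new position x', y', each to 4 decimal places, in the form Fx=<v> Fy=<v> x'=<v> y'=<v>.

Fx=-7.5392 Fy=-4.6456 x'=0.2461 y'=7.5354

F_att = 3/2·(g−p) = 3/2·(-5,-3) = (-7.5000,-4.5000)
o1: d²=425 > ρ²=59 → inactive
o2: d²=424 > ρ²=59 → inactive
o3: d²=20 ≤ ρ²=59; F_rep = 28·(2,-4)/20² = (0.1400,-0.2800)
o4: d²=25 ≤ ρ²=59; F_rep = 28·(-4,3)/25² = (-0.1792,0.1344)
F = F_att + ΣF_rep = (-7.5392,-4.6456)
p' = p + 1/10·F = (0.2461,7.5354)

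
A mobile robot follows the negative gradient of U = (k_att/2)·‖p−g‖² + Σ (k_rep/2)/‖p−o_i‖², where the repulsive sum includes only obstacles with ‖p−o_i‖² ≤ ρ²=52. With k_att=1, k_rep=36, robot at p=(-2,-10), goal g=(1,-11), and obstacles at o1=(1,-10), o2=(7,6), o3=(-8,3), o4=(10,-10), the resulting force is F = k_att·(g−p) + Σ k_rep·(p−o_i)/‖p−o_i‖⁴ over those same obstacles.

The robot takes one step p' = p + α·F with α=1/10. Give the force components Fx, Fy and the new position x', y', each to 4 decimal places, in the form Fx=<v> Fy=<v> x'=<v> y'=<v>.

F_att = 1·(g−p) = 1·(3,-1) = (3.0000,-1.0000)
o1: d²=9 ≤ ρ²=52; F_rep = 36·(-3,0)/9² = (-1.3333,0.0000)
o2: d²=337 > ρ²=52 → inactive
o3: d²=205 > ρ²=52 → inactive
o4: d²=144 > ρ²=52 → inactive
F = F_att + ΣF_rep = (1.6667,-1.0000)
p' = p + 1/10·F = (-1.8333,-10.1000)

Fx=1.6667 Fy=-1.0000 x'=-1.8333 y'=-10.1000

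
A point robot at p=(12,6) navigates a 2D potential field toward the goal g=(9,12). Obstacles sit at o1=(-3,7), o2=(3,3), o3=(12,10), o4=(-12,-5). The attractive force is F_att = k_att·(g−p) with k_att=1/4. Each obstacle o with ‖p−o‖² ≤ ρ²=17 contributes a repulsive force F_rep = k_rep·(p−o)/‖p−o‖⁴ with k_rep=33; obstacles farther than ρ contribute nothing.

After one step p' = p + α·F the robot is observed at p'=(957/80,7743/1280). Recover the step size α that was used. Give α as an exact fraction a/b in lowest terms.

F_att = 1/4·(g−p) = 1/4·(-3,6) = (-0.7500,1.5000)
o1: d²=226 > ρ²=17 → inactive
o2: d²=90 > ρ²=17 → inactive
o3: d²=16 ≤ ρ²=17; F_rep = 33·(0,-4)/16² = (0.0000,-0.5156)
o4: d²=697 > ρ²=17 → inactive
F = F_att + ΣF_rep = (-0.7500,0.9844)
Δp = p'−p = (-0.0375,0.0492); α = Δx/Fx = (-3/80) / (-3/4) = 1/20
check: Δy/Fy = (63/1280) / (63/64) = 1/20 ✓

α = 1/20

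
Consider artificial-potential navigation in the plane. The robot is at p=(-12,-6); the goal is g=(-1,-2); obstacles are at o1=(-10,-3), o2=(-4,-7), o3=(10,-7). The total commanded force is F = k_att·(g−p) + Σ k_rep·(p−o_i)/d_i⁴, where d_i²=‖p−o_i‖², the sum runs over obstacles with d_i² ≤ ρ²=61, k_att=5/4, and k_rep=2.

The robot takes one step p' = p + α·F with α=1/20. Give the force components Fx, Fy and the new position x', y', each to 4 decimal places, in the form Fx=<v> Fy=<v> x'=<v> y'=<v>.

Fx=13.7263 Fy=4.9645 x'=-11.3137 y'=-5.7518

F_att = 5/4·(g−p) = 5/4·(11,4) = (13.7500,5.0000)
o1: d²=13 ≤ ρ²=61; F_rep = 2·(-2,-3)/13² = (-0.0237,-0.0355)
o2: d²=65 > ρ²=61 → inactive
o3: d²=485 > ρ²=61 → inactive
F = F_att + ΣF_rep = (13.7263,4.9645)
p' = p + 1/20·F = (-11.3137,-5.7518)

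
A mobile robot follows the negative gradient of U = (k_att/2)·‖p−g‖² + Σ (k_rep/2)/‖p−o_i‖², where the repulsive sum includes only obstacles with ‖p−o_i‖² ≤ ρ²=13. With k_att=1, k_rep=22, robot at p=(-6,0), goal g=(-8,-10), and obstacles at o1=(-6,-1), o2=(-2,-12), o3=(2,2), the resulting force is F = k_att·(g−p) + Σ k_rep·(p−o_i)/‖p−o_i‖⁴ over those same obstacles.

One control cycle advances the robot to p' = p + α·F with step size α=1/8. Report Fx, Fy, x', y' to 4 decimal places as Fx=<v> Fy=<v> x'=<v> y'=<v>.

Fx=-2.0000 Fy=12.0000 x'=-6.2500 y'=1.5000

F_att = 1·(g−p) = 1·(-2,-10) = (-2.0000,-10.0000)
o1: d²=1 ≤ ρ²=13; F_rep = 22·(0,1)/1² = (0.0000,22.0000)
o2: d²=160 > ρ²=13 → inactive
o3: d²=68 > ρ²=13 → inactive
F = F_att + ΣF_rep = (-2.0000,12.0000)
p' = p + 1/8·F = (-6.2500,1.5000)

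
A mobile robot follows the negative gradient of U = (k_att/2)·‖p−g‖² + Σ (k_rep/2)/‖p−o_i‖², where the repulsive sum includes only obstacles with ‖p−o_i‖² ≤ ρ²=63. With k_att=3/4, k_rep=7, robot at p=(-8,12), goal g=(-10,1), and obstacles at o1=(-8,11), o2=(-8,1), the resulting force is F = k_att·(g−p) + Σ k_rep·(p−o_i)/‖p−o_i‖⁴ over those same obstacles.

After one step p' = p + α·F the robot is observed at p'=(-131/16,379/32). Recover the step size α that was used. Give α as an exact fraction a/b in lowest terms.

F_att = 3/4·(g−p) = 3/4·(-2,-11) = (-1.5000,-8.2500)
o1: d²=1 ≤ ρ²=63; F_rep = 7·(0,1)/1² = (0.0000,7.0000)
o2: d²=121 > ρ²=63 → inactive
F = F_att + ΣF_rep = (-1.5000,-1.2500)
Δp = p'−p = (-0.1875,-0.1562); α = Δx/Fx = (-3/16) / (-3/2) = 1/8
check: Δy/Fy = (-5/32) / (-5/4) = 1/8 ✓

α = 1/8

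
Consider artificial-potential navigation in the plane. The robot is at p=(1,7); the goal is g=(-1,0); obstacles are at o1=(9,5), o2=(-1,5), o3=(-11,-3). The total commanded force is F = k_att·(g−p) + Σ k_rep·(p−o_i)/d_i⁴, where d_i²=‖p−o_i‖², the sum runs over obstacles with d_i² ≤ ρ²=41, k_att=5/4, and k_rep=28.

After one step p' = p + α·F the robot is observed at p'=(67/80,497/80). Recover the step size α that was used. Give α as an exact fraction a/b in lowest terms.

α = 1/10

F_att = 5/4·(g−p) = 5/4·(-2,-7) = (-2.5000,-8.7500)
o1: d²=68 > ρ²=41 → inactive
o2: d²=8 ≤ ρ²=41; F_rep = 28·(2,2)/8² = (0.8750,0.8750)
o3: d²=244 > ρ²=41 → inactive
F = F_att + ΣF_rep = (-1.6250,-7.8750)
Δp = p'−p = (-0.1625,-0.7875); α = Δx/Fx = (-13/80) / (-13/8) = 1/10
check: Δy/Fy = (-63/80) / (-63/8) = 1/10 ✓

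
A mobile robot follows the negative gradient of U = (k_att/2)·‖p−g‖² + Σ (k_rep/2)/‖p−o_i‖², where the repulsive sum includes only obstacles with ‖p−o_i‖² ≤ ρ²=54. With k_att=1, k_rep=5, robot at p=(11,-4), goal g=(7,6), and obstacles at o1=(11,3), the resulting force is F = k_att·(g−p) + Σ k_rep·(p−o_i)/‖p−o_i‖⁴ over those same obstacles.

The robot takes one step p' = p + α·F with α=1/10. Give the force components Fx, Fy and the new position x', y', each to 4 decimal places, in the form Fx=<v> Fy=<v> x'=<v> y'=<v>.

Fx=-4.0000 Fy=9.9854 x'=10.6000 y'=-3.0015

F_att = 1·(g−p) = 1·(-4,10) = (-4.0000,10.0000)
o1: d²=49 ≤ ρ²=54; F_rep = 5·(0,-7)/49² = (0.0000,-0.0146)
F = F_att + ΣF_rep = (-4.0000,9.9854)
p' = p + 1/10·F = (10.6000,-3.0015)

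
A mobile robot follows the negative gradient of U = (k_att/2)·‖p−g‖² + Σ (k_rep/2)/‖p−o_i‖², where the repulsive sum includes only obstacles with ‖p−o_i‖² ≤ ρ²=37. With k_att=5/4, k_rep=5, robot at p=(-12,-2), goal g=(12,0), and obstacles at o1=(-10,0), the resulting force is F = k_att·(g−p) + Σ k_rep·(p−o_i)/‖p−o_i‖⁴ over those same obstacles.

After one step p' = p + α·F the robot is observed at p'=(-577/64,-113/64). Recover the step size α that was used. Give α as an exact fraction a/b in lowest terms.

α = 1/10

F_att = 5/4·(g−p) = 5/4·(24,2) = (30.0000,2.5000)
o1: d²=8 ≤ ρ²=37; F_rep = 5·(-2,-2)/8² = (-0.1562,-0.1562)
F = F_att + ΣF_rep = (29.8438,2.3438)
Δp = p'−p = (2.9844,0.2344); α = Δx/Fx = (191/64) / (955/32) = 1/10
check: Δy/Fy = (15/64) / (75/32) = 1/10 ✓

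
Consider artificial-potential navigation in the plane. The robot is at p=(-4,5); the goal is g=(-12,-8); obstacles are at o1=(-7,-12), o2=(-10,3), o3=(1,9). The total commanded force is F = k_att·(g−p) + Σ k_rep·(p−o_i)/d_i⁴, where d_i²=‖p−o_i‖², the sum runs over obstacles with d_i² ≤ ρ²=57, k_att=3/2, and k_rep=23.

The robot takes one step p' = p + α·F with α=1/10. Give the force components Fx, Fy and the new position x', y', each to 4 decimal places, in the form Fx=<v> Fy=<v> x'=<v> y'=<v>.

F_att = 3/2·(g−p) = 3/2·(-8,-13) = (-12.0000,-19.5000)
o1: d²=298 > ρ²=57 → inactive
o2: d²=40 ≤ ρ²=57; F_rep = 23·(6,2)/40² = (0.0862,0.0288)
o3: d²=41 ≤ ρ²=57; F_rep = 23·(-5,-4)/41² = (-0.0684,-0.0547)
F = F_att + ΣF_rep = (-11.9822,-19.5260)
p' = p + 1/10·F = (-5.1982,3.0474)

Fx=-11.9822 Fy=-19.5260 x'=-5.1982 y'=3.0474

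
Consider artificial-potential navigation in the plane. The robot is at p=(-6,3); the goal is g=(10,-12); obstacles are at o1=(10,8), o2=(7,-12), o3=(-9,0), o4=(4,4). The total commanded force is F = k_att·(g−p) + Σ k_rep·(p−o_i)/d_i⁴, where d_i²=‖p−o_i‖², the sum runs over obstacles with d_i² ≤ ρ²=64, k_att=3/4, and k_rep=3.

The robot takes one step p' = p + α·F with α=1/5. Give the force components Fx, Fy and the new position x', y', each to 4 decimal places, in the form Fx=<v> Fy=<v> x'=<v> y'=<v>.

F_att = 3/4·(g−p) = 3/4·(16,-15) = (12.0000,-11.2500)
o1: d²=281 > ρ²=64 → inactive
o2: d²=394 > ρ²=64 → inactive
o3: d²=18 ≤ ρ²=64; F_rep = 3·(3,3)/18² = (0.0278,0.0278)
o4: d²=101 > ρ²=64 → inactive
F = F_att + ΣF_rep = (12.0278,-11.2222)
p' = p + 1/5·F = (-3.5944,0.7556)

Fx=12.0278 Fy=-11.2222 x'=-3.5944 y'=0.7556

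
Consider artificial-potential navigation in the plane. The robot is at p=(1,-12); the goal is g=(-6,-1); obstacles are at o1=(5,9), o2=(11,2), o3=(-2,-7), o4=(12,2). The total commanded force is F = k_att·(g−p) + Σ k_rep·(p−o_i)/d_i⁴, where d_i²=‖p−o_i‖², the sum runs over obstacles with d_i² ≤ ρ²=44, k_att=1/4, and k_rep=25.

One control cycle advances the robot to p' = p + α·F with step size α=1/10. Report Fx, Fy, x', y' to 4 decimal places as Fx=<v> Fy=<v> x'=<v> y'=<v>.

F_att = 1/4·(g−p) = 1/4·(-7,11) = (-1.7500,2.7500)
o1: d²=457 > ρ²=44 → inactive
o2: d²=296 > ρ²=44 → inactive
o3: d²=34 ≤ ρ²=44; F_rep = 25·(3,-5)/34² = (0.0649,-0.1081)
o4: d²=317 > ρ²=44 → inactive
F = F_att + ΣF_rep = (-1.6851,2.6419)
p' = p + 1/10·F = (0.8315,-11.7358)

Fx=-1.6851 Fy=2.6419 x'=0.8315 y'=-11.7358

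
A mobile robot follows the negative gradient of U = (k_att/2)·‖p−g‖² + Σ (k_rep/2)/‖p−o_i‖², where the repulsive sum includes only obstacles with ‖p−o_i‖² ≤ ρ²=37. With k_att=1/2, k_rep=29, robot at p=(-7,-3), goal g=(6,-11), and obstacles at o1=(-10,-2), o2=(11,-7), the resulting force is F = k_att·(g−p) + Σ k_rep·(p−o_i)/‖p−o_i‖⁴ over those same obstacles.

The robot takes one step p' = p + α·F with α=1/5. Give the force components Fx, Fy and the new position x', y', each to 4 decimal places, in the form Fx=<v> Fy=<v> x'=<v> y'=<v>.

Fx=7.3700 Fy=-4.2900 x'=-5.5260 y'=-3.8580

F_att = 1/2·(g−p) = 1/2·(13,-8) = (6.5000,-4.0000)
o1: d²=10 ≤ ρ²=37; F_rep = 29·(3,-1)/10² = (0.8700,-0.2900)
o2: d²=340 > ρ²=37 → inactive
F = F_att + ΣF_rep = (7.3700,-4.2900)
p' = p + 1/5·F = (-5.5260,-3.8580)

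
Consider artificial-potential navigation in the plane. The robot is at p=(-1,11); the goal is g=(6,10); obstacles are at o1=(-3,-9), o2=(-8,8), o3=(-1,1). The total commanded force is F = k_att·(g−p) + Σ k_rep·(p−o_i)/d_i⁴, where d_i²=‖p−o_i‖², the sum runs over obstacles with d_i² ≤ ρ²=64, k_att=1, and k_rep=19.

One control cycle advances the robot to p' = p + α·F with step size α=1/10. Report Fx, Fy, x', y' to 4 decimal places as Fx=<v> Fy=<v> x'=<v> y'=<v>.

Fx=7.0395 Fy=-0.9831 x'=-0.2960 y'=10.9017

F_att = 1·(g−p) = 1·(7,-1) = (7.0000,-1.0000)
o1: d²=404 > ρ²=64 → inactive
o2: d²=58 ≤ ρ²=64; F_rep = 19·(7,3)/58² = (0.0395,0.0169)
o3: d²=100 > ρ²=64 → inactive
F = F_att + ΣF_rep = (7.0395,-0.9831)
p' = p + 1/10·F = (-0.2960,10.9017)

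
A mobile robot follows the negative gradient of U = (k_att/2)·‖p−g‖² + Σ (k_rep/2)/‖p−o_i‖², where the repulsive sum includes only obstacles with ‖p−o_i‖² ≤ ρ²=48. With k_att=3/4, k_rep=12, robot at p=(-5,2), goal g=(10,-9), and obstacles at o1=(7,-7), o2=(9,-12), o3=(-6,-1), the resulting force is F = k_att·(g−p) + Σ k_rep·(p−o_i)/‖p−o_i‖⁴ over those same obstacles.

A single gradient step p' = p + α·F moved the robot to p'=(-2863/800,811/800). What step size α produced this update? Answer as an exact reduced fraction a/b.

F_att = 3/4·(g−p) = 3/4·(15,-11) = (11.2500,-8.2500)
o1: d²=225 > ρ²=48 → inactive
o2: d²=392 > ρ²=48 → inactive
o3: d²=10 ≤ ρ²=48; F_rep = 12·(1,3)/10² = (0.1200,0.3600)
F = F_att + ΣF_rep = (11.3700,-7.8900)
Δp = p'−p = (1.4212,-0.9862); α = Δx/Fx = (1137/800) / (1137/100) = 1/8
check: Δy/Fy = (-789/800) / (-789/100) = 1/8 ✓

α = 1/8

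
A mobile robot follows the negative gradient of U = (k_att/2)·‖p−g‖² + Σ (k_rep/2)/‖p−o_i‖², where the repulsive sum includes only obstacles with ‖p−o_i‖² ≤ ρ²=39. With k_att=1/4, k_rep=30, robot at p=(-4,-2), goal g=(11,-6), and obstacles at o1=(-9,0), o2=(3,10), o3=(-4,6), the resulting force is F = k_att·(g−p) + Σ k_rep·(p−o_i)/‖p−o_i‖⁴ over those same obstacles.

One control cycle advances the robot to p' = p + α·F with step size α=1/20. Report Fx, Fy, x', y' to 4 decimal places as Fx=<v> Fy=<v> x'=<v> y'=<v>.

F_att = 1/4·(g−p) = 1/4·(15,-4) = (3.7500,-1.0000)
o1: d²=29 ≤ ρ²=39; F_rep = 30·(5,-2)/29² = (0.1784,-0.0713)
o2: d²=193 > ρ²=39 → inactive
o3: d²=64 > ρ²=39 → inactive
F = F_att + ΣF_rep = (3.9284,-1.0713)
p' = p + 1/20·F = (-3.8036,-2.0536)

Fx=3.9284 Fy=-1.0713 x'=-3.8036 y'=-2.0536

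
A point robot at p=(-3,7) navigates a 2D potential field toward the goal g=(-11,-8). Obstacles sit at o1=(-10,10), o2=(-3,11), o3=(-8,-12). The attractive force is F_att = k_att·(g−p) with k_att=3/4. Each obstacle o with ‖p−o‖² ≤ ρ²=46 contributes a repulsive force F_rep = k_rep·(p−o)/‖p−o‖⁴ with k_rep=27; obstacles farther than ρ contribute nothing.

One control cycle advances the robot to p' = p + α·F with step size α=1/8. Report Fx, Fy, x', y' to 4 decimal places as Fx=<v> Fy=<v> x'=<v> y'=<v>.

Fx=-6.0000 Fy=-11.6719 x'=-3.7500 y'=5.5410

F_att = 3/4·(g−p) = 3/4·(-8,-15) = (-6.0000,-11.2500)
o1: d²=58 > ρ²=46 → inactive
o2: d²=16 ≤ ρ²=46; F_rep = 27·(0,-4)/16² = (0.0000,-0.4219)
o3: d²=386 > ρ²=46 → inactive
F = F_att + ΣF_rep = (-6.0000,-11.6719)
p' = p + 1/8·F = (-3.7500,5.5410)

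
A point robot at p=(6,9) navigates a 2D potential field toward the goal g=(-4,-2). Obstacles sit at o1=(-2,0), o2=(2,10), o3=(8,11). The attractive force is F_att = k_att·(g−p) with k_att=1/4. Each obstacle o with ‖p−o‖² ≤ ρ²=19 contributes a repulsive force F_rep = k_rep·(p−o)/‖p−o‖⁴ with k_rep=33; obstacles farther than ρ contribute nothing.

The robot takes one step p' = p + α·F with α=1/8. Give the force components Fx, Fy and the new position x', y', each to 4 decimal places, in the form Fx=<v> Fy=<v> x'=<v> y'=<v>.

F_att = 1/4·(g−p) = 1/4·(-10,-11) = (-2.5000,-2.7500)
o1: d²=145 > ρ²=19 → inactive
o2: d²=17 ≤ ρ²=19; F_rep = 33·(4,-1)/17² = (0.4567,-0.1142)
o3: d²=8 ≤ ρ²=19; F_rep = 33·(-2,-2)/8² = (-1.0312,-1.0312)
F = F_att + ΣF_rep = (-3.0745,-3.8954)
p' = p + 1/8·F = (5.6157,8.5131)

Fx=-3.0745 Fy=-3.8954 x'=5.6157 y'=8.5131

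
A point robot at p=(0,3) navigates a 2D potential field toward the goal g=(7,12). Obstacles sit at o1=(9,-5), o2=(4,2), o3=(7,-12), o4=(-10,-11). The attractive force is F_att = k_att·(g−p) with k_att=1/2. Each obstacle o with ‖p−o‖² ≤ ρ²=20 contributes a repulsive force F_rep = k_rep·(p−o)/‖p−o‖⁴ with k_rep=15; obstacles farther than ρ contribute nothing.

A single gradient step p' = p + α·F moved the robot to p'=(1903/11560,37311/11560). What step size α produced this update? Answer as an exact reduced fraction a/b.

F_att = 1/2·(g−p) = 1/2·(7,9) = (3.5000,4.5000)
o1: d²=145 > ρ²=20 → inactive
o2: d²=17 ≤ ρ²=20; F_rep = 15·(-4,1)/17² = (-0.2076,0.0519)
o3: d²=274 > ρ²=20 → inactive
o4: d²=296 > ρ²=20 → inactive
F = F_att + ΣF_rep = (3.2924,4.5519)
Δp = p'−p = (0.1646,0.2276); α = Δx/Fx = (1903/11560) / (1903/578) = 1/20
check: Δy/Fy = (2631/11560) / (2631/578) = 1/20 ✓

α = 1/20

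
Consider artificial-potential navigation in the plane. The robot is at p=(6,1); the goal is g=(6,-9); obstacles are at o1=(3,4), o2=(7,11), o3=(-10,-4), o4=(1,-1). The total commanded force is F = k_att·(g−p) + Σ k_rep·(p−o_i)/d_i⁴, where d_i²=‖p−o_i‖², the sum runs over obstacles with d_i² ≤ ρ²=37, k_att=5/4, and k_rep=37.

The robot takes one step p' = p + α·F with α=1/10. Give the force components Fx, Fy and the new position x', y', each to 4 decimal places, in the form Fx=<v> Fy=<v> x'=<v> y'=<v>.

F_att = 5/4·(g−p) = 5/4·(0,-10) = (0.0000,-12.5000)
o1: d²=18 ≤ ρ²=37; F_rep = 37·(3,-3)/18² = (0.3426,-0.3426)
o2: d²=101 > ρ²=37 → inactive
o3: d²=281 > ρ²=37 → inactive
o4: d²=29 ≤ ρ²=37; F_rep = 37·(5,2)/29² = (0.2200,0.0880)
F = F_att + ΣF_rep = (0.5626,-12.7546)
p' = p + 1/10·F = (6.0563,-0.2755)

Fx=0.5626 Fy=-12.7546 x'=6.0563 y'=-0.2755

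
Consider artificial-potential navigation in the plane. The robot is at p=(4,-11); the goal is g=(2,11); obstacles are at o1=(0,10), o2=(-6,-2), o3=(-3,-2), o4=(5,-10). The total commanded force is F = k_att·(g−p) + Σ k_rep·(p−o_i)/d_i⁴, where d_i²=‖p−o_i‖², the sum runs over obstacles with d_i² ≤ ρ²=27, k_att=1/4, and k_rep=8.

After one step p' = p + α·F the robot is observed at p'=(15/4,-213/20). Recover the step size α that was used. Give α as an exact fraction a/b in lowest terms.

α = 1/10

F_att = 1/4·(g−p) = 1/4·(-2,22) = (-0.5000,5.5000)
o1: d²=457 > ρ²=27 → inactive
o2: d²=181 > ρ²=27 → inactive
o3: d²=130 > ρ²=27 → inactive
o4: d²=2 ≤ ρ²=27; F_rep = 8·(-1,-1)/2² = (-2.0000,-2.0000)
F = F_att + ΣF_rep = (-2.5000,3.5000)
Δp = p'−p = (-0.2500,0.3500); α = Δx/Fx = (-1/4) / (-5/2) = 1/10
check: Δy/Fy = (7/20) / (7/2) = 1/10 ✓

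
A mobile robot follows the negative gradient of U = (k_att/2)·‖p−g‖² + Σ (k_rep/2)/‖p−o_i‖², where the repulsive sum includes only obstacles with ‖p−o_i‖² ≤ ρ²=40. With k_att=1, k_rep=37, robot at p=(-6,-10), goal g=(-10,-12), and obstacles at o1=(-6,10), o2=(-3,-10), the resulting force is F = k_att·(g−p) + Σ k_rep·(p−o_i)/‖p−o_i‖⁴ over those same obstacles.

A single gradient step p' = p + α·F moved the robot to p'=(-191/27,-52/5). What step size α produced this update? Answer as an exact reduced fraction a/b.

F_att = 1·(g−p) = 1·(-4,-2) = (-4.0000,-2.0000)
o1: d²=400 > ρ²=40 → inactive
o2: d²=9 ≤ ρ²=40; F_rep = 37·(-3,0)/9² = (-1.3704,0.0000)
F = F_att + ΣF_rep = (-5.3704,-2.0000)
Δp = p'−p = (-1.0741,-0.4000); α = Δx/Fx = (-29/27) / (-145/27) = 1/5
check: Δy/Fy = (-2/5) / (-2) = 1/5 ✓

α = 1/5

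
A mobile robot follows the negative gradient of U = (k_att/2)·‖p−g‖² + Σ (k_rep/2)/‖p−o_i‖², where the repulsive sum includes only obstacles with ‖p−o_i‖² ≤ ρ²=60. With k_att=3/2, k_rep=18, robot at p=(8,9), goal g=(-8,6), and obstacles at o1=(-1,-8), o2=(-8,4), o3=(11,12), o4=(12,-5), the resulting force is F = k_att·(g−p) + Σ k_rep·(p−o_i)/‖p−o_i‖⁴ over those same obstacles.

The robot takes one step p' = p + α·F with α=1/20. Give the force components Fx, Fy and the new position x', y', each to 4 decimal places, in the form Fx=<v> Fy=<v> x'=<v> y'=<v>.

Fx=-24.1667 Fy=-4.6667 x'=6.7917 y'=8.7667

F_att = 3/2·(g−p) = 3/2·(-16,-3) = (-24.0000,-4.5000)
o1: d²=370 > ρ²=60 → inactive
o2: d²=281 > ρ²=60 → inactive
o3: d²=18 ≤ ρ²=60; F_rep = 18·(-3,-3)/18² = (-0.1667,-0.1667)
o4: d²=212 > ρ²=60 → inactive
F = F_att + ΣF_rep = (-24.1667,-4.6667)
p' = p + 1/20·F = (6.7917,8.7667)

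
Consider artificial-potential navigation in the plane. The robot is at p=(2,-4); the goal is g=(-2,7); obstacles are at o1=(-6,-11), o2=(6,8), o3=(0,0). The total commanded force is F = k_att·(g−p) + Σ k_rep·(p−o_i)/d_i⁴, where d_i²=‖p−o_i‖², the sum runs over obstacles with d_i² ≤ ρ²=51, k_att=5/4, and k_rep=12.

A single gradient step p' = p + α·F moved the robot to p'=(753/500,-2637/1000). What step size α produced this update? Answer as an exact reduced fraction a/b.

α = 1/10

F_att = 5/4·(g−p) = 5/4·(-4,11) = (-5.0000,13.7500)
o1: d²=113 > ρ²=51 → inactive
o2: d²=160 > ρ²=51 → inactive
o3: d²=20 ≤ ρ²=51; F_rep = 12·(2,-4)/20² = (0.0600,-0.1200)
F = F_att + ΣF_rep = (-4.9400,13.6300)
Δp = p'−p = (-0.4940,1.3630); α = Δx/Fx = (-247/500) / (-247/50) = 1/10
check: Δy/Fy = (1363/1000) / (1363/100) = 1/10 ✓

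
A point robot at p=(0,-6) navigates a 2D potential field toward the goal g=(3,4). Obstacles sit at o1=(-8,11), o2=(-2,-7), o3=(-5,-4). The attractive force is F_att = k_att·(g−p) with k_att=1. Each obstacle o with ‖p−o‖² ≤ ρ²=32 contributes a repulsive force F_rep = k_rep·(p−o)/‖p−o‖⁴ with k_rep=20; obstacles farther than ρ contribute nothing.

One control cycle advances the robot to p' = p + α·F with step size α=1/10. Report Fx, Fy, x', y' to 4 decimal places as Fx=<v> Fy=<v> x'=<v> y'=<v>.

Fx=4.7189 Fy=10.7524 x'=0.4719 y'=-4.9248

F_att = 1·(g−p) = 1·(3,10) = (3.0000,10.0000)
o1: d²=353 > ρ²=32 → inactive
o2: d²=5 ≤ ρ²=32; F_rep = 20·(2,1)/5² = (1.6000,0.8000)
o3: d²=29 ≤ ρ²=32; F_rep = 20·(5,-2)/29² = (0.1189,-0.0476)
F = F_att + ΣF_rep = (4.7189,10.7524)
p' = p + 1/10·F = (0.4719,-4.9248)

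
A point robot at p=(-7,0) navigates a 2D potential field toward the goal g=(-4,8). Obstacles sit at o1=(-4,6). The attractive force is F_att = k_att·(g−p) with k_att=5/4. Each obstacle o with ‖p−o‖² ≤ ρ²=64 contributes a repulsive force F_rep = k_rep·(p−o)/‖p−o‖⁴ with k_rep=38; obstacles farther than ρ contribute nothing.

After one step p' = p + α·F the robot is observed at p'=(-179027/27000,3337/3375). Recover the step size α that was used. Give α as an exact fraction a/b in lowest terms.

α = 1/10

F_att = 5/4·(g−p) = 5/4·(3,8) = (3.7500,10.0000)
o1: d²=45 ≤ ρ²=64; F_rep = 38·(-3,-6)/45² = (-0.0563,-0.1126)
F = F_att + ΣF_rep = (3.6937,9.8874)
Δp = p'−p = (0.3694,0.9887); α = Δx/Fx = (9973/27000) / (9973/2700) = 1/10
check: Δy/Fy = (3337/3375) / (6674/675) = 1/10 ✓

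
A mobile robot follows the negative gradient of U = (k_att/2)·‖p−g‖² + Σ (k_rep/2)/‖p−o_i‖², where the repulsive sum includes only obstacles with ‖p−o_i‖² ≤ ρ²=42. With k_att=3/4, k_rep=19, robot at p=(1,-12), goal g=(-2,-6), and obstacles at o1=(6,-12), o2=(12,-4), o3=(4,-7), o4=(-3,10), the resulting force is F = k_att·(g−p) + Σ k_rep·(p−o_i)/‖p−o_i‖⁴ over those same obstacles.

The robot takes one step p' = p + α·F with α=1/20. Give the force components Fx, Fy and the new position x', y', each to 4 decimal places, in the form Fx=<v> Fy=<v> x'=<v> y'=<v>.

F_att = 3/4·(g−p) = 3/4·(-3,6) = (-2.2500,4.5000)
o1: d²=25 ≤ ρ²=42; F_rep = 19·(-5,0)/25² = (-0.1520,0.0000)
o2: d²=185 > ρ²=42 → inactive
o3: d²=34 ≤ ρ²=42; F_rep = 19·(-3,-5)/34² = (-0.0493,-0.0822)
o4: d²=500 > ρ²=42 → inactive
F = F_att + ΣF_rep = (-2.4513,4.4178)
p' = p + 1/20·F = (0.8774,-11.7791)

Fx=-2.4513 Fy=4.4178 x'=0.8774 y'=-11.7791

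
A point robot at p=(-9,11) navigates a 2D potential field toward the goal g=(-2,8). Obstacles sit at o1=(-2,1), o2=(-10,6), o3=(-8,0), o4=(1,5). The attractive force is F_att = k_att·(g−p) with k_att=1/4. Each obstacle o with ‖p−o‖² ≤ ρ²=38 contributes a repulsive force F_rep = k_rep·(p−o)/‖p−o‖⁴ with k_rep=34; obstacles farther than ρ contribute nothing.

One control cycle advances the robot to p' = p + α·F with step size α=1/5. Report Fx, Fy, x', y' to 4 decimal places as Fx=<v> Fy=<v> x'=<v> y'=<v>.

F_att = 1/4·(g−p) = 1/4·(7,-3) = (1.7500,-0.7500)
o1: d²=149 > ρ²=38 → inactive
o2: d²=26 ≤ ρ²=38; F_rep = 34·(1,5)/26² = (0.0503,0.2515)
o3: d²=122 > ρ²=38 → inactive
o4: d²=136 > ρ²=38 → inactive
F = F_att + ΣF_rep = (1.8003,-0.4985)
p' = p + 1/5·F = (-8.6399,10.9003)

Fx=1.8003 Fy=-0.4985 x'=-8.6399 y'=10.9003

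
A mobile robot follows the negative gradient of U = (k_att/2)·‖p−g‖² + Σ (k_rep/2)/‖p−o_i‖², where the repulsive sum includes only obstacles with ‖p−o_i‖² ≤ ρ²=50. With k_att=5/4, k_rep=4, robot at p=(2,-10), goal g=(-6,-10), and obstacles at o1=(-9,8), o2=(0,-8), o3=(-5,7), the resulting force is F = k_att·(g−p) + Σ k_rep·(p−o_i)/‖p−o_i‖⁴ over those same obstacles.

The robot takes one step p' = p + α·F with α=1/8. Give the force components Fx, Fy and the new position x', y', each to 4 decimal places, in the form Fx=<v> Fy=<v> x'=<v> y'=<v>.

F_att = 5/4·(g−p) = 5/4·(-8,0) = (-10.0000,0.0000)
o1: d²=445 > ρ²=50 → inactive
o2: d²=8 ≤ ρ²=50; F_rep = 4·(2,-2)/8² = (0.1250,-0.1250)
o3: d²=338 > ρ²=50 → inactive
F = F_att + ΣF_rep = (-9.8750,-0.1250)
p' = p + 1/8·F = (0.7656,-10.0156)

Fx=-9.8750 Fy=-0.1250 x'=0.7656 y'=-10.0156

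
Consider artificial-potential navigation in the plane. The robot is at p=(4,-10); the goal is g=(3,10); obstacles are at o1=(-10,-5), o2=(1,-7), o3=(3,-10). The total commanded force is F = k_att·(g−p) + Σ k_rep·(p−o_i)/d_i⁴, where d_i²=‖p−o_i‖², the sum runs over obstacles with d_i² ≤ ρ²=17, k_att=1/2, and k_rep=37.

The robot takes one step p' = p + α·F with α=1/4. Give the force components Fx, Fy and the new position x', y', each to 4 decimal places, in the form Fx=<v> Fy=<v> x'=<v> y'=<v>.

Fx=36.5000 Fy=10.0000 x'=13.1250 y'=-7.5000

F_att = 1/2·(g−p) = 1/2·(-1,20) = (-0.5000,10.0000)
o1: d²=221 > ρ²=17 → inactive
o2: d²=18 > ρ²=17 → inactive
o3: d²=1 ≤ ρ²=17; F_rep = 37·(1,0)/1² = (37.0000,0.0000)
F = F_att + ΣF_rep = (36.5000,10.0000)
p' = p + 1/4·F = (13.1250,-7.5000)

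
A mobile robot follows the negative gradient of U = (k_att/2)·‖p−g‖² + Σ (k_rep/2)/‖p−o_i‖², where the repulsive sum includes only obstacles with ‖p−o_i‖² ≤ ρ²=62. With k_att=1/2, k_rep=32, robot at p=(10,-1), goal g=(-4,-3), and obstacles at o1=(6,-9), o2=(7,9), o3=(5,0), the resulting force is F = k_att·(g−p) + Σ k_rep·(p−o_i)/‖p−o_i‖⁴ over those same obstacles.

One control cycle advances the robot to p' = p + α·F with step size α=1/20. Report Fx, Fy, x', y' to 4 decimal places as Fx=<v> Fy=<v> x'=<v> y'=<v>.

F_att = 1/2·(g−p) = 1/2·(-14,-2) = (-7.0000,-1.0000)
o1: d²=80 > ρ²=62 → inactive
o2: d²=109 > ρ²=62 → inactive
o3: d²=26 ≤ ρ²=62; F_rep = 32·(5,-1)/26² = (0.2367,-0.0473)
F = F_att + ΣF_rep = (-6.7633,-1.0473)
p' = p + 1/20·F = (9.6618,-1.0524)

Fx=-6.7633 Fy=-1.0473 x'=9.6618 y'=-1.0524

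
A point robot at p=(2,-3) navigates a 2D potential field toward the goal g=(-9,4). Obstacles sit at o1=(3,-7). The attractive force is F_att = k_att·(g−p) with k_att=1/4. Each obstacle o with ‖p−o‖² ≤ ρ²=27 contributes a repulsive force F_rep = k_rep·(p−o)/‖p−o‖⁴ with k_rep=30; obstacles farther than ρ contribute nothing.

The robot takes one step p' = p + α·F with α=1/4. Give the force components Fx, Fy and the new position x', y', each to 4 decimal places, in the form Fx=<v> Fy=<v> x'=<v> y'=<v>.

Fx=-2.8538 Fy=2.1652 x'=1.2865 y'=-2.4587

F_att = 1/4·(g−p) = 1/4·(-11,7) = (-2.7500,1.7500)
o1: d²=17 ≤ ρ²=27; F_rep = 30·(-1,4)/17² = (-0.1038,0.4152)
F = F_att + ΣF_rep = (-2.8538,2.1652)
p' = p + 1/4·F = (1.2865,-2.4587)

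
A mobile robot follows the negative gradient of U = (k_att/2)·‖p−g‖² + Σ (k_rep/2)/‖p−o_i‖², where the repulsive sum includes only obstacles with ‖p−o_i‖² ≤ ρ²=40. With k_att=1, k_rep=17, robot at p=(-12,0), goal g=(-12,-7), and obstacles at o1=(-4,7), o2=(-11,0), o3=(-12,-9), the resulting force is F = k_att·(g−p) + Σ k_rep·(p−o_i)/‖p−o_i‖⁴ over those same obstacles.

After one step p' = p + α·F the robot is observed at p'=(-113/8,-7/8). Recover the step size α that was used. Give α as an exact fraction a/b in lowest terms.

F_att = 1·(g−p) = 1·(0,-7) = (0.0000,-7.0000)
o1: d²=113 > ρ²=40 → inactive
o2: d²=1 ≤ ρ²=40; F_rep = 17·(-1,0)/1² = (-17.0000,0.0000)
o3: d²=81 > ρ²=40 → inactive
F = F_att + ΣF_rep = (-17.0000,-7.0000)
Δp = p'−p = (-2.1250,-0.8750); α = Δx/Fx = (-17/8) / (-17) = 1/8
check: Δy/Fy = (-7/8) / (-7) = 1/8 ✓

α = 1/8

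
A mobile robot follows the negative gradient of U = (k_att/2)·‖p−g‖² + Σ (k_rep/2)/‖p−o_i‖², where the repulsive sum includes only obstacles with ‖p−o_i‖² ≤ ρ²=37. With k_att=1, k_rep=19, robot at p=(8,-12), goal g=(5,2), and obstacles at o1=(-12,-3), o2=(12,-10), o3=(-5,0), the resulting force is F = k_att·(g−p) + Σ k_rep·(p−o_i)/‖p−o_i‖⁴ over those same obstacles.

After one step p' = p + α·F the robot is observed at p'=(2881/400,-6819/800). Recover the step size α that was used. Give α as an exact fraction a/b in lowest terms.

α = 1/4

F_att = 1·(g−p) = 1·(-3,14) = (-3.0000,14.0000)
o1: d²=481 > ρ²=37 → inactive
o2: d²=20 ≤ ρ²=37; F_rep = 19·(-4,-2)/20² = (-0.1900,-0.0950)
o3: d²=313 > ρ²=37 → inactive
F = F_att + ΣF_rep = (-3.1900,13.9050)
Δp = p'−p = (-0.7975,3.4762); α = Δx/Fx = (-319/400) / (-319/100) = 1/4
check: Δy/Fy = (2781/800) / (2781/200) = 1/4 ✓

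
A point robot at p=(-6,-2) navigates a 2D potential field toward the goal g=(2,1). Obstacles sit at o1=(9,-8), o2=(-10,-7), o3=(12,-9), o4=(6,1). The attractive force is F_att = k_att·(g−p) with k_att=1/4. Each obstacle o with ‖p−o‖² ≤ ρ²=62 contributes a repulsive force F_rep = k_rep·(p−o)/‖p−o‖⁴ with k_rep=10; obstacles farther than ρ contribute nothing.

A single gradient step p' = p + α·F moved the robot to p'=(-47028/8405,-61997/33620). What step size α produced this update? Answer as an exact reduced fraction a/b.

F_att = 1/4·(g−p) = 1/4·(8,3) = (2.0000,0.7500)
o1: d²=261 > ρ²=62 → inactive
o2: d²=41 ≤ ρ²=62; F_rep = 10·(4,5)/41² = (0.0238,0.0297)
o3: d²=373 > ρ²=62 → inactive
o4: d²=153 > ρ²=62 → inactive
F = F_att + ΣF_rep = (2.0238,0.7797)
Δp = p'−p = (0.4048,0.1559); α = Δx/Fx = (3402/8405) / (3402/1681) = 1/5
check: Δy/Fy = (5243/33620) / (5243/6724) = 1/5 ✓

α = 1/5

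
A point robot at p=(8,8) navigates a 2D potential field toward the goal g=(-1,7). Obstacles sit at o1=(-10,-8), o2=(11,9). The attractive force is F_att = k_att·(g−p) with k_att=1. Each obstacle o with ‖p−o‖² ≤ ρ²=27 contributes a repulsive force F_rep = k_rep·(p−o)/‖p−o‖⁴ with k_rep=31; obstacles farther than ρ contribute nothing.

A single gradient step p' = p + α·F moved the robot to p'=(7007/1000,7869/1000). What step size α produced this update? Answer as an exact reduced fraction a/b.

F_att = 1·(g−p) = 1·(-9,-1) = (-9.0000,-1.0000)
o1: d²=580 > ρ²=27 → inactive
o2: d²=10 ≤ ρ²=27; F_rep = 31·(-3,-1)/10² = (-0.9300,-0.3100)
F = F_att + ΣF_rep = (-9.9300,-1.3100)
Δp = p'−p = (-0.9930,-0.1310); α = Δx/Fx = (-993/1000) / (-993/100) = 1/10
check: Δy/Fy = (-131/1000) / (-131/100) = 1/10 ✓

α = 1/10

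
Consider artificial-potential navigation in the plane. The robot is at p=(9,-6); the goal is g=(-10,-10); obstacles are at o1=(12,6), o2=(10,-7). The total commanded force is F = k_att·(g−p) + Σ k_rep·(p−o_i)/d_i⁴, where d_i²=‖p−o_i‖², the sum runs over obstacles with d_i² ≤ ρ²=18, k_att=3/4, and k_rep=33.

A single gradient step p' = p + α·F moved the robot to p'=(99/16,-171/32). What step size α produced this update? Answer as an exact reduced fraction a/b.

F_att = 3/4·(g−p) = 3/4·(-19,-4) = (-14.2500,-3.0000)
o1: d²=153 > ρ²=18 → inactive
o2: d²=2 ≤ ρ²=18; F_rep = 33·(-1,1)/2² = (-8.2500,8.2500)
F = F_att + ΣF_rep = (-22.5000,5.2500)
Δp = p'−p = (-2.8125,0.6562); α = Δx/Fx = (-45/16) / (-45/2) = 1/8
check: Δy/Fy = (21/32) / (21/4) = 1/8 ✓

α = 1/8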